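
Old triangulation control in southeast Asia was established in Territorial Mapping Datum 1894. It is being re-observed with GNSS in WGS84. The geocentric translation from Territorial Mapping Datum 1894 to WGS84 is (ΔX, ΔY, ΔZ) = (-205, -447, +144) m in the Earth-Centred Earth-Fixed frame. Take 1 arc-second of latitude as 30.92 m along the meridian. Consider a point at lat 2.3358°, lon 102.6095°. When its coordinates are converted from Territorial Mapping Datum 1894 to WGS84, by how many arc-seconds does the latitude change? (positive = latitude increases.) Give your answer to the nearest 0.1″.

sin φ = 0.040756, cos φ = 0.999169, sin λ = 0.975881, cos λ = -0.218305.
North component: ΔN = −sin φ cos λ·ΔX − sin φ sin λ·ΔY + cos φ·ΔZ = −(0.040756)(-0.218305)(-205) − (0.040756)(0.975881)(-447) + (0.999169)(144) = 159.83 m.
1° of latitude spans 3600 × 30.92 = 111312 m, so Δφ = 159.83 / 111312 × 3600 = 5.169″.

Δφ = 5.2″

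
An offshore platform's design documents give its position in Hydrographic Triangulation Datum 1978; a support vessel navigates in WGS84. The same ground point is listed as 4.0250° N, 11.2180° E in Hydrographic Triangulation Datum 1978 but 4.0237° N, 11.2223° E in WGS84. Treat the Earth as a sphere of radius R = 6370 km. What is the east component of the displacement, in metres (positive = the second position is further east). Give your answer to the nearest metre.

Δφ = 4.0237° − 4.0250° = -0.0013°; Δλ = 11.2223° − 11.2180° = +0.0043°.
1° along a meridian = πR/180 = 111177 m.
ΔN = Δφ × 111177 = -144.5 m; ΔE = Δλ × 111177 × cos(4.0250°) = +0.0043 × 111177 × 0.997534 = 476.9 m.

ΔE = 477 m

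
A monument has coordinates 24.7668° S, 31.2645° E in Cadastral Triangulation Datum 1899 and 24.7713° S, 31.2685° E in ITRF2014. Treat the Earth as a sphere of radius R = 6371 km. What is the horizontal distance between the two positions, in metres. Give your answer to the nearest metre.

643 m

Δφ = -24.7713° − -24.7668° = -0.0045°; Δλ = 31.2685° − 31.2645° = +0.0040°.
1° along a meridian = πR/180 = 111195 m.
ΔN = Δφ × 111195 = -500.4 m; ΔE = Δλ × 111195 × cos(-24.7668°) = +0.0040 × 111195 × 0.908020 = 403.9 m.
Distance = √(ΔE² + ΔN²) = √(403.9² + (-500.4)²) = 643.0 m.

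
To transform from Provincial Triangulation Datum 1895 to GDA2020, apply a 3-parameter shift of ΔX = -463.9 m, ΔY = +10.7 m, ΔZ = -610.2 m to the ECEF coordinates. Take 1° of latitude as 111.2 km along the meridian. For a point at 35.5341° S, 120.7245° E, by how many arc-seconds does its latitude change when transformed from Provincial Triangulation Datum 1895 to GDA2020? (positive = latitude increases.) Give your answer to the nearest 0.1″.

sin φ = -0.581187, cos φ = 0.813770, sin λ = 0.859634, cos λ = -0.510911.
North component: ΔN = −sin φ cos λ·ΔX − sin φ sin λ·ΔY + cos φ·ΔZ = −(-0.581187)(-0.510911)(-463.9) − (-0.581187)(0.859634)(10.7) + (0.813770)(-610.2) = -353.47 m.
1° of latitude spans 111200 m, so Δφ = -353.47 / 111200 × 3600 = -11.443″.

Δφ = -11.4″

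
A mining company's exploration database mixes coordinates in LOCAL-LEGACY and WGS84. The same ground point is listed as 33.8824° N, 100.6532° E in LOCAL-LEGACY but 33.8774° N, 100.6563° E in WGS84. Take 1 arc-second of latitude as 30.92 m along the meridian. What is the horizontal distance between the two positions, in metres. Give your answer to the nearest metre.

626 m

Δφ = 33.8774° − 33.8824° = -0.0050°; Δλ = 100.6563° − 100.6532° = +0.0031°.
1° of latitude = 3600 × 30.92 = 111312 m.
ΔN = Δφ × 111312 = -556.6 m; ΔE = Δλ × 111312 × cos(33.8824°) = +0.0031 × 111312 × 0.830184 = 286.5 m.
Distance = √(ΔE² + ΔN²) = √(286.5² + (-556.6)²) = 626.0 m.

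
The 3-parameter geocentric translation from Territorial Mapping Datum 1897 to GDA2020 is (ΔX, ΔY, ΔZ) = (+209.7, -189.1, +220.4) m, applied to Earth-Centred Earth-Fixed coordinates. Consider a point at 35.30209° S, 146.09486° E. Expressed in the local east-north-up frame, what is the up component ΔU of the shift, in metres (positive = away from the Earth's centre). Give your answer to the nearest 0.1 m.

At φ = -35.30209°, λ = 146.09486°: sin φ = -0.577887, cos φ = 0.816117, sin λ = 0.557820, cos λ = -0.829962.
ΔU = cos φ cos λ·ΔX + cos φ sin λ·ΔY + sin φ·ΔZ = (0.816117)(-0.829962)(209.7) + (0.816117)(0.557820)(-189.1) + (-0.577887)(220.4) = -355.49 m.

ΔU = -355.5 m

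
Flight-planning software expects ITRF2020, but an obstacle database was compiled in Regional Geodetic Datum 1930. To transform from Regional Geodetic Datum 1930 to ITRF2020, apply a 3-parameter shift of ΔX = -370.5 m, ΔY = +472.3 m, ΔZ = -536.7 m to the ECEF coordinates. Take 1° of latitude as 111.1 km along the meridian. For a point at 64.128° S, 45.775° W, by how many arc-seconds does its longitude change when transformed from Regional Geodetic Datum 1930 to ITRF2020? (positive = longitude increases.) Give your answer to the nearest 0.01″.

Δλ = 4.75″

sin φ = -0.899771, cos φ = 0.436362, sin λ = -0.716606, cos λ = 0.697478.
East component: ΔE = −sin λ·ΔX + cos λ·ΔY = −(-0.716606)(-370.5) + (0.697478)(472.3) = 63.92 m.
1° of latitude spans 111100 m; at latitude φ, 1° of longitude spans that × cos φ = 48479.8 m, so Δλ = 63.92 / 48479.8 × 3600 = 4.746″.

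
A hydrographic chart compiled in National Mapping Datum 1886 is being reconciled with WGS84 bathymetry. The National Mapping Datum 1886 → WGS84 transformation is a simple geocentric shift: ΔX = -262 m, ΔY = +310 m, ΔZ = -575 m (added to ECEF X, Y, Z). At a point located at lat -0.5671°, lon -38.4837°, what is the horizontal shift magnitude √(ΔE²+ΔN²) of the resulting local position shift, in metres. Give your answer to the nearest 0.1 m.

The local east axis at (φ, λ) is (−sin λ, cos λ, 0), so ΔE = −sin(-38.4837°)·(-262) + cos(-38.4837°)·310 = 79.62 m.
The local north axis is (−sin φ cos λ, −sin φ sin λ, cos φ), giving ΔN = -2.030 − 1.909 − 574.972 = -578.91 m.
Horizontal magnitude = √(ΔE² + ΔN²) = √(79.62² + (-578.91)²) = 584.36 m.

584.4 m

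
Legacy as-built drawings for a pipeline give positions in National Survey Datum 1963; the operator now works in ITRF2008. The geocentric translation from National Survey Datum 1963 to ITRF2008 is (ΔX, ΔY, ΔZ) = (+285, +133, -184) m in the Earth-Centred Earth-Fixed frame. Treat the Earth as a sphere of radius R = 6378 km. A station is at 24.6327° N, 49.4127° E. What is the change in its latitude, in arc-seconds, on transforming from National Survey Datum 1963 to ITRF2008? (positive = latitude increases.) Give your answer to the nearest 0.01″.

sin φ = 0.416800, cos φ = 0.908998, sin λ = 0.759416, cos λ = 0.650606.
North component: ΔN = −sin φ cos λ·ΔX − sin φ sin λ·ΔY + cos φ·ΔZ = −(0.416800)(0.650606)(285) − (0.416800)(0.759416)(133) + (0.908998)(-184) = -286.64 m.
1° of latitude spans πR/180 = 111317 m, so Δφ = -286.64 / 111317 × 3600 = -9.270″.

Δφ = -9.27″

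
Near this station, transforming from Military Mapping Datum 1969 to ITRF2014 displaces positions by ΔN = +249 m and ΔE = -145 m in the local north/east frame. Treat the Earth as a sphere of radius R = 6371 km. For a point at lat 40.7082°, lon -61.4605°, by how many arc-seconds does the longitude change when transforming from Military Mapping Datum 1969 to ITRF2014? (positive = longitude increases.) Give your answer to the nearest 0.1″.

At latitude 40.7082°, cos φ = 0.758041.
One radian of longitude at latitude φ spans R cos φ, so Δλ = ΔE / (R cos φ) = -145.0 / (6371000 × 0.758041) = -3.0024e-05 rad = -6.193″.

Δλ = -6.2″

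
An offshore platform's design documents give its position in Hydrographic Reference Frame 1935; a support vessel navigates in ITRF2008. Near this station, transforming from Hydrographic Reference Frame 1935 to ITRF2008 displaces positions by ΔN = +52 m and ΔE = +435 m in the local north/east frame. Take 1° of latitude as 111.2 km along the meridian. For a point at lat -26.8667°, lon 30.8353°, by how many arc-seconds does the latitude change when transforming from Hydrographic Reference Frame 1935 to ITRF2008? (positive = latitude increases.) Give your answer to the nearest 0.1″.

Δφ = 1.7″

1° of latitude = 111.2 km, so Δφ = 52.0 / 111200 = 0.0004676° = 1.683″.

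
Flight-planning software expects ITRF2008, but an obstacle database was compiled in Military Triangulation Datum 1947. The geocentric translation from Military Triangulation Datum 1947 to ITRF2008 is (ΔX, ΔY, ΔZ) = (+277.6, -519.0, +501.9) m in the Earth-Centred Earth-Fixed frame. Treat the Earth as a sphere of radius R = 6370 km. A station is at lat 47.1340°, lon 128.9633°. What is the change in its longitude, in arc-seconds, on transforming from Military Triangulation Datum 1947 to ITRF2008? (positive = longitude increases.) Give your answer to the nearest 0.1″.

sin φ = 0.732947, cos φ = 0.680286, sin λ = 0.777549, cos λ = -0.628822.
East component: ΔE = −sin λ·ΔX + cos λ·ΔY = −(0.777549)(277.6) + (-0.628822)(-519.0) = 110.51 m.
1° of latitude spans πR/180 = 111177 m; at latitude φ, 1° of longitude spans that × cos φ = 75632.5 m, so Δλ = 110.51 / 75632.5 × 3600 = 5.260″.

Δλ = 5.3″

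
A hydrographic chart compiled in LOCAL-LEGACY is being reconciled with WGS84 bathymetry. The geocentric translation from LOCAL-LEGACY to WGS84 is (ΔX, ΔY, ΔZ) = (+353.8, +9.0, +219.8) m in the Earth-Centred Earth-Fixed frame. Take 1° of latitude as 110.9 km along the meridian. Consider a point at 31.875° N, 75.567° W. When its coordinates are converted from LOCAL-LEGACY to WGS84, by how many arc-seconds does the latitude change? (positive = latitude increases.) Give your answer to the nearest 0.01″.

Δφ = 4.70″

sin φ = 0.528068, cos φ = 0.849202, sin λ = -0.968440, cos λ = 0.249248.
North component: ΔN = −sin φ cos λ·ΔX − sin φ sin λ·ΔY + cos φ·ΔZ = −(0.528068)(0.249248)(353.8) − (0.528068)(-0.968440)(9.0) + (0.849202)(219.8) = 144.69 m.
1° of latitude spans 110900 m, so Δφ = 144.69 / 110900 × 3600 = 4.697″.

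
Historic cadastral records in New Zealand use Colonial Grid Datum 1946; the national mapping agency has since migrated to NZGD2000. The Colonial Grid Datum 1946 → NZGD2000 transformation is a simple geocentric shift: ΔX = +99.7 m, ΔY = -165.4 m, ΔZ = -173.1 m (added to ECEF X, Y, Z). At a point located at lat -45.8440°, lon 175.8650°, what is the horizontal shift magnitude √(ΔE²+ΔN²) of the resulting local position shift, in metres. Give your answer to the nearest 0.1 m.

255.1 m

At φ = -45.8440°, λ = 175.8650°: sin φ = -0.717446, cos φ = 0.696614, sin λ = 0.072107, cos λ = -0.997397.
ΔE = −sin λ·ΔX + cos λ·ΔY = −(0.072107)·(99.7) + (-0.997397)·(-165.4) = 157.78 m.
ΔN = −sin φ cos λ·ΔX − sin φ sin λ·ΔY + cos φ·ΔZ = −(-0.717446)(-0.997397)(99.7) − (-0.717446)(0.072107)(-165.4) + (0.696614)(-173.1) = -200.48 m.
Horizontal magnitude = √(ΔE² + ΔN²) = √(157.78² + (-200.48)²) = 255.12 m.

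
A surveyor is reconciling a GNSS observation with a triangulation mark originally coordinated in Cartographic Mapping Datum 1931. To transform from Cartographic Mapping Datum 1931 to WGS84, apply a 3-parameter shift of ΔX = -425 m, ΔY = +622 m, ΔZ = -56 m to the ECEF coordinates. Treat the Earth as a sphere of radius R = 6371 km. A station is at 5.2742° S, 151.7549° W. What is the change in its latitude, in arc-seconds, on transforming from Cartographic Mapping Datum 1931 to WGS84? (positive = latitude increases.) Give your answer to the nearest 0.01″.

Δφ = -1.57″

sin φ = -0.091922, cos φ = 0.995766, sin λ = -0.473244, cos λ = -0.880931.
North component: ΔN = −sin φ cos λ·ΔX − sin φ sin λ·ΔY + cos φ·ΔZ = −(-0.091922)(-0.880931)(-425) − (-0.091922)(-0.473244)(622) + (0.995766)(-56) = -48.41 m.
1° of latitude spans πR/180 = 111195 m, so Δφ = -48.41 / 111195 × 3600 = -1.567″.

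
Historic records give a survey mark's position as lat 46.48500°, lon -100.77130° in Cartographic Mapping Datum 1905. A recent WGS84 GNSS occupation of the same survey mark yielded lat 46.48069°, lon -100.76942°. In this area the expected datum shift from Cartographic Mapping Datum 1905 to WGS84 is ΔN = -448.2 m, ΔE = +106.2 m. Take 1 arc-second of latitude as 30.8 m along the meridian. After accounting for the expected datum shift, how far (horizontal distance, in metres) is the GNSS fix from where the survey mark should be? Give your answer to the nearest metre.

Observed coordinate differences: Δφ = -0.00431°, Δλ = +0.00188°.
Converting to metres (1° lat = 110880 m, cos φ = 0.688544): observed ΔN = -477.9 m, observed ΔE = 143.5 m.
Subtracting the expected shift leaves a residual of -477.9 − (-448.2) = -29.7 m north and 143.5 − (106.2) = 37.3 m east.
Residual distance = √((-29.7)² + 37.3²) = 47.7 m.

48 m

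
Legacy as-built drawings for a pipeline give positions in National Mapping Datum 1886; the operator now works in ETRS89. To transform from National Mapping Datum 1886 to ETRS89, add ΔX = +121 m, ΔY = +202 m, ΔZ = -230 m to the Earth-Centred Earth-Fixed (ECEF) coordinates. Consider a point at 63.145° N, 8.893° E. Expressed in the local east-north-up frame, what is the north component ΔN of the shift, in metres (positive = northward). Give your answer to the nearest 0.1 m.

ΔN = -238.4 m

At φ = 63.145°, λ = 8.893°: sin φ = 0.892153, cos φ = 0.451734, sin λ = 0.154590, cos λ = 0.987979.
ΔN = −sin φ cos λ·ΔX − sin φ sin λ·ΔY + cos φ·ΔZ = −(0.892153)(0.987979)(121) − (0.892153)(0.154590)(202) + (0.451734)(-230) = -238.41 m.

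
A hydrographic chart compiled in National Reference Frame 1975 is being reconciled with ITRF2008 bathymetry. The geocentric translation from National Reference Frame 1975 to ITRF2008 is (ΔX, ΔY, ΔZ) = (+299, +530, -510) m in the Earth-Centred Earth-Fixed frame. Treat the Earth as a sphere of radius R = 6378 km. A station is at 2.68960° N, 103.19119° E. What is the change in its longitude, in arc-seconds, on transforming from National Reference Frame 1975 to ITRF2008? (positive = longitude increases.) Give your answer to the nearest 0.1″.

Δλ = -13.3″

sin φ = 0.046925, cos φ = 0.998898, sin λ = 0.973614, cos λ = -0.228201.
East component: ΔE = −sin λ·ΔX + cos λ·ΔY = −(0.973614)(299) + (-0.228201)(530) = -412.06 m.
1° of latitude spans πR/180 = 111317 m; at latitude φ, 1° of longitude spans that × cos φ = 111194.5 m, so Δλ = -412.06 / 111194.5 × 3600 = -13.341″.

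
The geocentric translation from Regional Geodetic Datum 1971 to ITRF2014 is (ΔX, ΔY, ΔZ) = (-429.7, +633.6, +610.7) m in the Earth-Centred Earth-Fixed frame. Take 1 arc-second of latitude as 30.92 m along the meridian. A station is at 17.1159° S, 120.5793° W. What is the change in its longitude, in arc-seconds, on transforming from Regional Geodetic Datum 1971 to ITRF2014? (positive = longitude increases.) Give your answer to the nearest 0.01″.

Δλ = -23.43″

sin φ = -0.294306, cos φ = 0.955711, sin λ = -0.860926, cos λ = -0.508730.
East component: ΔE = −sin λ·ΔX + cos λ·ΔY = −(-0.860926)(-429.7) + (-0.508730)(633.6) = -692.27 m.
1° of latitude spans 3600 × 30.92 = 111312 m; at latitude φ, 1° of longitude spans that × cos φ = 106382.1 m, so Δλ = -692.27 / 106382.1 × 3600 = -23.427″.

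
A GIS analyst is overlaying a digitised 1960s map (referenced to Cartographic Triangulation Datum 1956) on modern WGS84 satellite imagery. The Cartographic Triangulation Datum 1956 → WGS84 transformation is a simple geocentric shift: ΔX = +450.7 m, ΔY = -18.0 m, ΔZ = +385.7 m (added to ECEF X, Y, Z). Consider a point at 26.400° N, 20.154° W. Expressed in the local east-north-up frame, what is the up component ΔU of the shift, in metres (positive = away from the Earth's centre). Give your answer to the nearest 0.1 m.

The local up (radial) axis is (cos φ cos λ, cos φ sin λ, sin φ), giving ΔU = 378.979 + 5.555 + 171.496 = 556.03 m.

ΔU = 556.0 m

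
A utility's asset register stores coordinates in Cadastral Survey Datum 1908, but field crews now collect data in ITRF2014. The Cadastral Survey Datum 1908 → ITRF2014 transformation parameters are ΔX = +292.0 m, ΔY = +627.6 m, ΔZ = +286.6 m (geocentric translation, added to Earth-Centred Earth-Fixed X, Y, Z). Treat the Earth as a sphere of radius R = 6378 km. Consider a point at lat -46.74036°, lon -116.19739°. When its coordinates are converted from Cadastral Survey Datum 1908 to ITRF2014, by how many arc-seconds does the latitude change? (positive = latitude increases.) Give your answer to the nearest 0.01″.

sin φ = -0.728256, cos φ = 0.685306, sin λ = -0.897278, cos λ = -0.441465.
North component: ΔN = −sin φ cos λ·ΔX − sin φ sin λ·ΔY + cos φ·ΔZ = −(-0.728256)(-0.441465)(292.0) − (-0.728256)(-0.897278)(627.6) + (0.685306)(286.6) = -307.57 m.
1° of latitude spans πR/180 = 111317 m, so Δφ = -307.57 / 111317 × 3600 = -9.947″.

Δφ = -9.95″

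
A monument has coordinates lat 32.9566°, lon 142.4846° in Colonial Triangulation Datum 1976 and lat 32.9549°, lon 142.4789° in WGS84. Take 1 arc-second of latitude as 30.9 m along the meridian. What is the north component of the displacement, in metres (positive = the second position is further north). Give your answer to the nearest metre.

ΔN = -189 m

Δφ = 32.9549° − 32.9566° = -0.0017°; Δλ = 142.4789° − 142.4846° = -0.0057°.
1° of latitude = 3600 × 30.90 = 111240 m.
ΔN = Δφ × 111240 = -189.1 m; ΔE = Δλ × 111240 × cos(32.9566°) = -0.0057 × 111240 × 0.839083 = -532.0 m.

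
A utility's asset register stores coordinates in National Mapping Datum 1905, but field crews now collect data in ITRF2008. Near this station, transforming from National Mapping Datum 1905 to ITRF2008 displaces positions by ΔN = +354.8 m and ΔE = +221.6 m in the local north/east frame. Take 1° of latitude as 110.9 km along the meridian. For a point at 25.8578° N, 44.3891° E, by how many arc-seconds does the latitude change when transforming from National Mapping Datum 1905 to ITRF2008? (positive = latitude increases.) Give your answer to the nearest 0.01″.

1° of latitude = 110.9 km, so Δφ = 354.8 / 110900 = 0.0031993° = 11.517″.

Δφ = 11.52″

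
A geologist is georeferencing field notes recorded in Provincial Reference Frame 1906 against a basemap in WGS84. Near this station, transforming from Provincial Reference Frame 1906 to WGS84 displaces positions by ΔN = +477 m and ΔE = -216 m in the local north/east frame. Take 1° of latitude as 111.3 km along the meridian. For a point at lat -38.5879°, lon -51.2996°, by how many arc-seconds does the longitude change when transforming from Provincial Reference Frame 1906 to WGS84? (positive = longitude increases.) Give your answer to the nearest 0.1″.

Δλ = -8.9″

At latitude -38.5879°, cos φ = 0.781652.
1° of longitude at this latitude = 111.3 × cos φ = 87.00 km, so Δλ = -216.0 / 86997.9 = -0.0024828° = -8.938″.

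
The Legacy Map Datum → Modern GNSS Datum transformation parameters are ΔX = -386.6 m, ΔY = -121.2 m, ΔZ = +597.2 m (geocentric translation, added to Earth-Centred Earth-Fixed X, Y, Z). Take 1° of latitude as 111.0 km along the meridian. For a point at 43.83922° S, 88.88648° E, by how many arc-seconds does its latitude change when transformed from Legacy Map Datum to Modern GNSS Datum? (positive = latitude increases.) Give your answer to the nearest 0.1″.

Δφ = 11.1″

sin φ = -0.692637, cos φ = 0.721286, sin λ = 0.999811, cos λ = 0.019433.
North component: ΔN = −sin φ cos λ·ΔX − sin φ sin λ·ΔY + cos φ·ΔZ = −(-0.692637)(0.019433)(-386.6) − (-0.692637)(0.999811)(-121.2) + (0.721286)(597.2) = 341.62 m.
1° of latitude spans 111000 m, so Δφ = 341.62 / 111000 × 3600 = 11.079″.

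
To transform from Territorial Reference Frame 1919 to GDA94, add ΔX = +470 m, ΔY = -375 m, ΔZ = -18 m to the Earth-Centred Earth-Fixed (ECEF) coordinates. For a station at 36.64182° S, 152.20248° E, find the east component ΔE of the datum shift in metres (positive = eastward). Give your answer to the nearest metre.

The local east axis at (φ, λ) is (−sin λ, cos λ, 0), so ΔE = −sin(152.20248°)·470 + cos(152.20248°)·(-375) = 112.54 m.

ΔE = 113 m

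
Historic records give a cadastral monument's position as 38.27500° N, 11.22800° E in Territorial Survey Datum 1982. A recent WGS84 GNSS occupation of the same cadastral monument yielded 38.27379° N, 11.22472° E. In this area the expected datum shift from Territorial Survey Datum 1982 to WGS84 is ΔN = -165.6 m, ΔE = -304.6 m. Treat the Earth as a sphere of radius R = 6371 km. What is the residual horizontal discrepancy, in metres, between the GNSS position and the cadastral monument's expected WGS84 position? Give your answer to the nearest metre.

36 m

Observed coordinate differences: Δφ = -0.00121°, Δλ = -0.00328°.
Converting to metres (1° lat = 111195 m, cos φ = 0.785047): observed ΔN = -134.5 m, observed ΔE = -286.3 m.
Subtracting the expected shift leaves a residual of -134.5 − (-165.6) = 31.1 m north and -286.3 − (-304.6) = 18.3 m east.
Residual distance = √(31.1² + 18.3²) = 36.0 m.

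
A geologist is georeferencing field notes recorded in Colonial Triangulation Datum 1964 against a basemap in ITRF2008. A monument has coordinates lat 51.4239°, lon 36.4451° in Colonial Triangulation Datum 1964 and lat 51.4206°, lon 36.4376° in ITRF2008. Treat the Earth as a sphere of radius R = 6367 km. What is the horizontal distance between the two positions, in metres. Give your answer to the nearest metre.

Δφ = 51.4206° − 51.4239° = -0.0033°; Δλ = 36.4376° − 36.4451° = -0.0075°.
1° along a meridian = πR/180 = 111125 m.
ΔN = Δφ × 111125 = -366.7 m; ΔE = Δλ × 111125 × cos(51.4239°) = -0.0075 × 111125 × 0.623554 = -519.7 m.
Distance = √(ΔE² + ΔN²) = √((-519.7)² + (-366.7)²) = 636.0 m.

636 m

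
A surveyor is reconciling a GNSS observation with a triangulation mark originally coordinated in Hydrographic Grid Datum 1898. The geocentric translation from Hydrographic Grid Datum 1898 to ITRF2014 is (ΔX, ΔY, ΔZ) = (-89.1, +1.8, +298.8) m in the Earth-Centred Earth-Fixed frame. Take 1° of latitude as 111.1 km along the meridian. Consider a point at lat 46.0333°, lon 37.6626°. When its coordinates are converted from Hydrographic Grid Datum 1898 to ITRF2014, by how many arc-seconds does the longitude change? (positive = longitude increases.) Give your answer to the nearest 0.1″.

Δλ = 2.6″

sin φ = 0.719743, cos φ = 0.694240, sin λ = 0.611010, cos λ = 0.791623.
East component: ΔE = −sin λ·ΔX + cos λ·ΔY = −(0.611010)(-89.1) + (0.791623)(1.8) = 55.87 m.
1° of latitude spans 111100 m; at latitude φ, 1° of longitude spans that × cos φ = 77130.1 m, so Δλ = 55.87 / 77130.1 × 3600 = 2.608″.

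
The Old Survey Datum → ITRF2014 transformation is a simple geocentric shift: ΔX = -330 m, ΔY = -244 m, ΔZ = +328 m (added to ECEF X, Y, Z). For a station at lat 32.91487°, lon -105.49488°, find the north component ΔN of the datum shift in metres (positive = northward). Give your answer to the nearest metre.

ΔN = 100 m

At φ = 32.91487°, λ = -105.49488°: sin φ = 0.543392, cos φ = 0.839479, sin λ = -0.963654, cos λ = -0.267152.
ΔN = −sin φ cos λ·ΔX − sin φ sin λ·ΔY + cos φ·ΔZ = −(0.543392)(-0.267152)(-330) − (0.543392)(-0.963654)(-244) + (0.839479)(328) = 99.67 m.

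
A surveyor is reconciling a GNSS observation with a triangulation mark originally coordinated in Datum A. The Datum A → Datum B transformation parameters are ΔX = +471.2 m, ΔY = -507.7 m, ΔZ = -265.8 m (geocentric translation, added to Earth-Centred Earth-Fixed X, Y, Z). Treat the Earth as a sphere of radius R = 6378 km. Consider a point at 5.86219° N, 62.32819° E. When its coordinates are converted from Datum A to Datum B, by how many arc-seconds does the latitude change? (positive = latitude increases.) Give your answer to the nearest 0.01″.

Δφ = -7.79″

sin φ = 0.102136, cos φ = 0.994770, sin λ = 0.885622, cos λ = 0.464406.
North component: ΔN = −sin φ cos λ·ΔX − sin φ sin λ·ΔY + cos φ·ΔZ = −(0.102136)(0.464406)(471.2) − (0.102136)(0.885622)(-507.7) + (0.994770)(-265.8) = -240.84 m.
1° of latitude spans πR/180 = 111317 m, so Δφ = -240.84 / 111317 × 3600 = -7.789″.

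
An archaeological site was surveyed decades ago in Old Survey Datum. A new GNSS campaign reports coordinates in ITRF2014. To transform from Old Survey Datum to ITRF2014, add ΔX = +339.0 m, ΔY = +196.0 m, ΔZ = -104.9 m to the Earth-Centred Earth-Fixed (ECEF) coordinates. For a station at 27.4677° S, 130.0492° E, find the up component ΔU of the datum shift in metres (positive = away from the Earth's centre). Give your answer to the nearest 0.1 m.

The local up (radial) axis is (cos φ cos λ, cos φ sin λ, sin φ), giving ΔU = -193.539 + 133.123 + 48.385 = -12.03 m.

ΔU = -12.0 m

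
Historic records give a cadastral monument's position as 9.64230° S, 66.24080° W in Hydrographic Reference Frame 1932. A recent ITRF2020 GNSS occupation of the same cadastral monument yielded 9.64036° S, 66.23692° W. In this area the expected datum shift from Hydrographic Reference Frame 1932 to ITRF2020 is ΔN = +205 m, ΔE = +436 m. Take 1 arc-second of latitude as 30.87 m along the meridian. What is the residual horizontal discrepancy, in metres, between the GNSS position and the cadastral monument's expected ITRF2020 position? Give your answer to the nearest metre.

Observed coordinate differences: Δφ = +0.00194°, Δλ = +0.00388°.
Converting to metres (1° lat = 111132 m, cos φ = 0.985873): observed ΔN = 215.6 m, observed ΔE = 425.1 m.
Subtracting the expected shift leaves a residual of 215.6 − (205) = 10.6 m north and 425.1 − (436) = -10.9 m east.
Residual distance = √(10.6² + (-10.9)²) = 15.2 m.

15 m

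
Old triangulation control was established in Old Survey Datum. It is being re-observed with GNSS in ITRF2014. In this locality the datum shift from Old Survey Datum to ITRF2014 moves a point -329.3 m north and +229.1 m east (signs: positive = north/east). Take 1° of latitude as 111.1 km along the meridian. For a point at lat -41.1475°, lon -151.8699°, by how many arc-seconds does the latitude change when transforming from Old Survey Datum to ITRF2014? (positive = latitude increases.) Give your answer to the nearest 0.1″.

1° of latitude = 111.1 km, so Δφ = -329.3 / 111100 = -0.0029640° = -10.670″.

Δφ = -10.7″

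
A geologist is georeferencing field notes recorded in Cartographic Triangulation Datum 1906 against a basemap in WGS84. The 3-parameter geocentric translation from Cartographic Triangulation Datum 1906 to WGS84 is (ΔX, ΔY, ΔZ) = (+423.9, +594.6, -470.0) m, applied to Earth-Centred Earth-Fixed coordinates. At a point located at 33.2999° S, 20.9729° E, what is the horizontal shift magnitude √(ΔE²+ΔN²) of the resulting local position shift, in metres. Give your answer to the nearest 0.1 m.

At φ = -33.2999°, λ = 20.9729°: sin φ = -0.549021, cos φ = 0.835808, sin λ = 0.357926, cos λ = 0.933750.
ΔE = −sin λ·ΔX + cos λ·ΔY = −(0.357926)·(423.9) + (0.933750)·(594.6) = 403.48 m.
ΔN = −sin φ cos λ·ΔX − sin φ sin λ·ΔY + cos φ·ΔZ = −(-0.549021)(0.933750)(423.9) − (-0.549021)(0.357926)(594.6) + (0.835808)(-470.0) = -58.67 m.
Horizontal magnitude = √(ΔE² + ΔN²) = √(403.48² + (-58.67)²) = 407.73 m.

407.7 m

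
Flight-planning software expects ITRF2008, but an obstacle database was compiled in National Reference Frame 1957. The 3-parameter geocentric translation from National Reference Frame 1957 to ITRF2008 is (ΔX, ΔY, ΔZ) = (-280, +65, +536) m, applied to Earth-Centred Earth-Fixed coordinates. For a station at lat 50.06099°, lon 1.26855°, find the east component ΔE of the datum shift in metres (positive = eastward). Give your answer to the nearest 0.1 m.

At φ = 50.06099°, λ = 1.26855°: sin φ = 0.766728, cos φ = 0.641972, sin λ = 0.022139, cos λ = 0.999755.
ΔE = −sin λ·ΔX + cos λ·ΔY = −(0.022139)·(-280) + (0.999755)·(65) = 71.18 m.

ΔE = 71.2 m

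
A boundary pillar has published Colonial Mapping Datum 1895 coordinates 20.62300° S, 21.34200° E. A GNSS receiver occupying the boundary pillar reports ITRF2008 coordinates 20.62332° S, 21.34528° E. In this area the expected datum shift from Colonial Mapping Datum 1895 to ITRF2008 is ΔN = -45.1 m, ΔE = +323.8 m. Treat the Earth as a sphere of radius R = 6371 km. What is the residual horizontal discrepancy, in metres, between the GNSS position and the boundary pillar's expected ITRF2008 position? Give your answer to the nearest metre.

20 m

Observed coordinate differences: Δφ = -0.00032°, Δλ = +0.00328°.
Converting to metres (1° lat = 111195 m, cos φ = 0.935918): observed ΔN = -35.6 m, observed ΔE = 341.3 m.
Subtracting the expected shift leaves a residual of -35.6 − (-45.1) = 9.5 m north and 341.3 − (323.8) = 17.5 m east.
Residual distance = √(9.5² + 17.5²) = 20.0 m.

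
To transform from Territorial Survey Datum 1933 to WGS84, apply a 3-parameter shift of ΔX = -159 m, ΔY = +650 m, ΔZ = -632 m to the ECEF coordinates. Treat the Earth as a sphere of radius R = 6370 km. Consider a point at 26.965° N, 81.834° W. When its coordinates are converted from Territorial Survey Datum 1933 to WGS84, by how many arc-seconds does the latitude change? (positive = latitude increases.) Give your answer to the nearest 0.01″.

sin φ = 0.453446, cos φ = 0.891284, sin λ = -0.989861, cos λ = 0.142042.
North component: ΔN = −sin φ cos λ·ΔX − sin φ sin λ·ΔY + cos φ·ΔZ = −(0.453446)(0.142042)(-159) − (0.453446)(-0.989861)(650) + (0.891284)(-632) = -261.30 m.
1° of latitude spans πR/180 = 111177 m, so Δφ = -261.30 / 111177 × 3600 = -8.461″.

Δφ = -8.46″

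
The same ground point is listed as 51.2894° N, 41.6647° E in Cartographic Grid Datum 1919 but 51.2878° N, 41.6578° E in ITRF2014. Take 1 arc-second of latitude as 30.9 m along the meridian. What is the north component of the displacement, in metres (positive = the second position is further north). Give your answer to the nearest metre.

Δφ = 51.2878° − 51.2894° = -0.0016°; Δλ = 41.6578° − 41.6647° = -0.0069°.
1° of latitude = 3600 × 30.90 = 111240 m.
ΔN = Δφ × 111240 = -178.0 m; ΔE = Δλ × 111240 × cos(51.2894°) = -0.0069 × 111240 × 0.625387 = -480.0 m.

ΔN = -178 m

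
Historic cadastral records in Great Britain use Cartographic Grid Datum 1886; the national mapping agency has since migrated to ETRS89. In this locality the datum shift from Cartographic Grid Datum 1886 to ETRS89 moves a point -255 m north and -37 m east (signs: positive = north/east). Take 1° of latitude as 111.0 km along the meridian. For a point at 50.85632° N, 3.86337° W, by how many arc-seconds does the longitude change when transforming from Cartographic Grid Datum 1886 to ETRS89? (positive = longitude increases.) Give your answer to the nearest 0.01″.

At latitude 50.85632°, cos φ = 0.631267.
1° of longitude at this latitude = 111.0 × cos φ = 70.07 km, so Δλ = -37.0 / 70070.7 = -0.0005280° = -1.901″.

Δλ = -1.90″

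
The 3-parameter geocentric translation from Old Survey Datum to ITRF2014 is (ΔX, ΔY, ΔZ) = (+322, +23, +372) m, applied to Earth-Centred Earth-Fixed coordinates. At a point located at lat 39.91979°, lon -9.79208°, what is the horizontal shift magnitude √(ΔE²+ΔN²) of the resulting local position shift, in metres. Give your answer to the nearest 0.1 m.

At φ = 39.91979°, λ = -9.79208°: sin φ = 0.641715, cos φ = 0.766944, sin λ = -0.170073, cos λ = 0.985431.
ΔE = −sin λ·ΔX + cos λ·ΔY = −(-0.170073)·(322) + (0.985431)·(23) = 77.43 m.
ΔN = −sin φ cos λ·ΔX − sin φ sin λ·ΔY + cos φ·ΔZ = −(0.641715)(0.985431)(322) − (0.641715)(-0.170073)(23) + (0.766944)(372) = 84.19 m.
Horizontal magnitude = √(ΔE² + ΔN²) = √(77.43² + 84.19²) = 114.38 m.

114.4 m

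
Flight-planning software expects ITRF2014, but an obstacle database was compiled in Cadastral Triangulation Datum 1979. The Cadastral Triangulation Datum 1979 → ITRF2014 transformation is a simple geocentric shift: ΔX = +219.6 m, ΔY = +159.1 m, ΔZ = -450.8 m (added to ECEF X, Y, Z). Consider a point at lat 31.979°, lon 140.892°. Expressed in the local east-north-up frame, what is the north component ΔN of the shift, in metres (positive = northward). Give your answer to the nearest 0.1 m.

ΔN = -345.3 m

The local north axis is (−sin φ cos λ, −sin φ sin λ, cos φ), giving ΔN = 90.246 − 53.150 − 382.388 = -345.29 m.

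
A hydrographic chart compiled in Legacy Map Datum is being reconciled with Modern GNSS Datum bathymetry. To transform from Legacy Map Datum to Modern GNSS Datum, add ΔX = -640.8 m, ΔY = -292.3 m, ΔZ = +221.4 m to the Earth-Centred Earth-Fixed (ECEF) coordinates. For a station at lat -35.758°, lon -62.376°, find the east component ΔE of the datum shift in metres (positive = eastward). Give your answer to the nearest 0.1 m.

ΔE = -703.3 m

At φ = -35.758°, λ = -62.376°: sin φ = -0.584363, cos φ = 0.811492, sin λ = -0.886009, cos λ = 0.463667.
ΔE = −sin λ·ΔX + cos λ·ΔY = −(-0.886009)·(-640.8) + (0.463667)·(-292.3) = -703.28 m.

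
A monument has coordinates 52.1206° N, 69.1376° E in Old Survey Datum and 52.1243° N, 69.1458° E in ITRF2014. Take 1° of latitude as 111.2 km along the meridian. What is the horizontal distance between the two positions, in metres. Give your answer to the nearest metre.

695 m

Δφ = 52.1243° − 52.1206° = +0.0037°; Δλ = 69.1458° − 69.1376° = +0.0082°.
ΔN = Δφ × 111200 = 411.4 m; ΔE = Δλ × 111200 × cos(52.1206°) = +0.0082 × 111200 × 0.614001 = 559.9 m.
Distance = √(ΔE² + ΔN²) = √(559.9² + 411.4²) = 694.8 m.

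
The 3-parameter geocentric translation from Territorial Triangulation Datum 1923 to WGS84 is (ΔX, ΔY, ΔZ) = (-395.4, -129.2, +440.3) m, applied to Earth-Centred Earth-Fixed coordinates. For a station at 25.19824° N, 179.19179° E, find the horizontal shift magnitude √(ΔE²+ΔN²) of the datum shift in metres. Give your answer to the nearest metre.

267 m

At φ = 25.19824°, λ = 179.19179°: sin φ = 0.425751, cos φ = 0.904840, sin λ = 0.014105, cos λ = -0.999901.
ΔE = −sin λ·ΔX + cos λ·ΔY = −(0.014105)·(-395.4) + (-0.999901)·(-129.2) = 134.76 m.
ΔN = −sin φ cos λ·ΔX − sin φ sin λ·ΔY + cos φ·ΔZ = −(0.425751)(-0.999901)(-395.4) − (0.425751)(0.014105)(-129.2) + (0.904840)(440.3) = 230.85 m.
Horizontal magnitude = √(ΔE² + ΔN²) = √(134.76² + 230.85²) = 267.31 m.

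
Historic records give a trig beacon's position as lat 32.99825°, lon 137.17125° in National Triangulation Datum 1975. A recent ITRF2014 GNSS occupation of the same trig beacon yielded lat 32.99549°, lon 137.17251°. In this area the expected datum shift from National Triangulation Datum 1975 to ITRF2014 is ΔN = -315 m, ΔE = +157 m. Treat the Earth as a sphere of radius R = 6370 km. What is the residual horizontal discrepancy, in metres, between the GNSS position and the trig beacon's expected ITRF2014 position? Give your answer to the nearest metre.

Observed coordinate differences: Δφ = -0.00276°, Δλ = +0.00126°.
Converting to metres (1° lat = 111177 m, cos φ = 0.838687): observed ΔN = -306.8 m, observed ΔE = 117.5 m.
Subtracting the expected shift leaves a residual of -306.8 − (-315) = 8.2 m north and 117.5 − (157) = -39.5 m east.
Residual distance = √(8.2² + (-39.5)²) = 40.3 m.

40 m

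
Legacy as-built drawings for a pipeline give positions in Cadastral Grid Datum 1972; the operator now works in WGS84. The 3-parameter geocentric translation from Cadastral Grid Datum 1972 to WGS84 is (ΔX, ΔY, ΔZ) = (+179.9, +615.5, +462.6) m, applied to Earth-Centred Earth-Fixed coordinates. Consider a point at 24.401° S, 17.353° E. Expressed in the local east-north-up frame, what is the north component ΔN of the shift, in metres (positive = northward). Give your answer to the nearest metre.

At φ = -24.401°, λ = 17.353°: sin φ = -0.413120, cos φ = 0.910676, sin λ = 0.298258, cos λ = 0.954485.
ΔN = −sin φ cos λ·ΔX − sin φ sin λ·ΔY + cos φ·ΔZ = −(-0.413120)(0.954485)(179.9) − (-0.413120)(0.298258)(615.5) + (0.910676)(462.6) = 568.06 m.

ΔN = 568 m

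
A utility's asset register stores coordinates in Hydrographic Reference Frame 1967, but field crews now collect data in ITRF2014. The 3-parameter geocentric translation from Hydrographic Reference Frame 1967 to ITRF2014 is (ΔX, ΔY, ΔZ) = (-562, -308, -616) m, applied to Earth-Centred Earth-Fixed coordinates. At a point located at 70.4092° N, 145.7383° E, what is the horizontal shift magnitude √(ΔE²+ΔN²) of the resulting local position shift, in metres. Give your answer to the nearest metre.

746 m

The local east axis at (φ, λ) is (−sin λ, cos λ, 0), so ΔE = −sin(145.7383°)·(-562) + cos(145.7383°)·(-308) = 570.95 m.
The local north axis is (−sin φ cos λ, −sin φ sin λ, cos φ), giving ΔN = -437.591 + 163.358 − 206.545 = -480.78 m.
Horizontal magnitude = √(ΔE² + ΔN²) = √(570.95² + (-480.78)²) = 746.41 m.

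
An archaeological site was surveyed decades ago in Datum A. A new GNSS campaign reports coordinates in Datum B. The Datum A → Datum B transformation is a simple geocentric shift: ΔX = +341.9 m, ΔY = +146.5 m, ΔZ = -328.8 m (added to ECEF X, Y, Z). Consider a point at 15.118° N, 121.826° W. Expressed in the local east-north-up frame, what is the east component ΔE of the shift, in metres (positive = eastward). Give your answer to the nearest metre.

ΔE = 213 m

At φ = 15.118°, λ = -121.826°: sin φ = 0.260808, cos φ = 0.965391, sin λ = -0.849653, cos λ = -0.527341.
ΔE = −sin λ·ΔX + cos λ·ΔY = −(-0.849653)·(341.9) + (-0.527341)·(146.5) = 213.24 m.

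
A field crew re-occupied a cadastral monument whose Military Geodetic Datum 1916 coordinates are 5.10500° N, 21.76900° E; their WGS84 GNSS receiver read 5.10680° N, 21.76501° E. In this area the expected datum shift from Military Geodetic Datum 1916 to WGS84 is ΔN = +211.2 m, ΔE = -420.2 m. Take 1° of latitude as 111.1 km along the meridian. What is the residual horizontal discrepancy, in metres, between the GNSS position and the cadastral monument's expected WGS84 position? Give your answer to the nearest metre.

Observed coordinate differences: Δφ = +0.00180°, Δλ = -0.00399°.
Converting to metres (1° lat = 111100 m, cos φ = 0.996033): observed ΔN = 200.0 m, observed ΔE = -441.5 m.
Subtracting the expected shift leaves a residual of 200.0 − (211.2) = -11.2 m north and -441.5 − (-420.2) = -21.3 m east.
Residual distance = √((-11.2)² + (-21.3)²) = 24.1 m.

24 m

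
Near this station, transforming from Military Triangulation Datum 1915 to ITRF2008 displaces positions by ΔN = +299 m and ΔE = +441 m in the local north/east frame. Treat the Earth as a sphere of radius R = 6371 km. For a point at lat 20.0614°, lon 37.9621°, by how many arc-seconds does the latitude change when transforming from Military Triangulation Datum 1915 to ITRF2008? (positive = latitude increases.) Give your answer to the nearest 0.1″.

On a sphere of radius R, 1 rad of latitude = R, so Δφ = ΔN / R = 299.0 / 6371000 = 4.6931e-05 rad = 9.680″.

Δφ = 9.7″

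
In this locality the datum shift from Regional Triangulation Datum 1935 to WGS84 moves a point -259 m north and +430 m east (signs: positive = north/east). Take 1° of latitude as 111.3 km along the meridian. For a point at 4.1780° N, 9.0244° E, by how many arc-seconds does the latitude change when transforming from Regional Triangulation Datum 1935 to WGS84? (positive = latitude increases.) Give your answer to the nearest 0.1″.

1° of latitude = 111.3 km, so Δφ = -259.0 / 111300 = -0.0023270° = -8.377″.

Δφ = -8.4″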